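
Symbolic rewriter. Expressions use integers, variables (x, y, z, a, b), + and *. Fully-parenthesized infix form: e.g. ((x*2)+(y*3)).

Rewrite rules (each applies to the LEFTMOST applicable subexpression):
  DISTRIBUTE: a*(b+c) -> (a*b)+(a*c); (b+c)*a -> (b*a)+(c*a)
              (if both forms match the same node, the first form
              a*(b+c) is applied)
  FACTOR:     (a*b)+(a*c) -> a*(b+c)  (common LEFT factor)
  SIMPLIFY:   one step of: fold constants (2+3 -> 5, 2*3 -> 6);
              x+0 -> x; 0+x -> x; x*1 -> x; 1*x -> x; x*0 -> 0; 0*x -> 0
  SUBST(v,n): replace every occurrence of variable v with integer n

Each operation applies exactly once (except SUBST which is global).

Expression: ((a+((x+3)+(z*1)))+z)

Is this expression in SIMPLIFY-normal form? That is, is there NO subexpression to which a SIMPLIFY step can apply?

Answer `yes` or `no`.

Answer: no

Derivation:
Expression: ((a+((x+3)+(z*1)))+z)
Scanning for simplifiable subexpressions (pre-order)...
  at root: ((a+((x+3)+(z*1)))+z) (not simplifiable)
  at L: (a+((x+3)+(z*1))) (not simplifiable)
  at LR: ((x+3)+(z*1)) (not simplifiable)
  at LRL: (x+3) (not simplifiable)
  at LRR: (z*1) (SIMPLIFIABLE)
Found simplifiable subexpr at path LRR: (z*1)
One SIMPLIFY step would give: ((a+((x+3)+z))+z)
-> NOT in normal form.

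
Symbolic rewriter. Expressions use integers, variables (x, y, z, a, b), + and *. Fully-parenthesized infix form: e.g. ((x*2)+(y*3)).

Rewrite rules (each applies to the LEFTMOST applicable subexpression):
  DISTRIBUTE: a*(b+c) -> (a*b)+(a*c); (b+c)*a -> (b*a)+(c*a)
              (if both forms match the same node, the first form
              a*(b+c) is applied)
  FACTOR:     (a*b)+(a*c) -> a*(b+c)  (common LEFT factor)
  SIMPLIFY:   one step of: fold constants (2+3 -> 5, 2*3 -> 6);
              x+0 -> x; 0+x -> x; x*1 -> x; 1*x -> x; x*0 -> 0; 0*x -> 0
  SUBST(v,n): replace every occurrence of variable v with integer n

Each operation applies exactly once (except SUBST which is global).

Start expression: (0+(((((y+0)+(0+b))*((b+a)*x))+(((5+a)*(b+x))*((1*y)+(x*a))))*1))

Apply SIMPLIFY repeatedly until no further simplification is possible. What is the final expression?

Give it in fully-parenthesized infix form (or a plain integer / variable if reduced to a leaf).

Start: (0+(((((y+0)+(0+b))*((b+a)*x))+(((5+a)*(b+x))*((1*y)+(x*a))))*1))
Step 1: at root: (0+(((((y+0)+(0+b))*((b+a)*x))+(((5+a)*(b+x))*((1*y)+(x*a))))*1)) -> (((((y+0)+(0+b))*((b+a)*x))+(((5+a)*(b+x))*((1*y)+(x*a))))*1); overall: (0+(((((y+0)+(0+b))*((b+a)*x))+(((5+a)*(b+x))*((1*y)+(x*a))))*1)) -> (((((y+0)+(0+b))*((b+a)*x))+(((5+a)*(b+x))*((1*y)+(x*a))))*1)
Step 2: at root: (((((y+0)+(0+b))*((b+a)*x))+(((5+a)*(b+x))*((1*y)+(x*a))))*1) -> ((((y+0)+(0+b))*((b+a)*x))+(((5+a)*(b+x))*((1*y)+(x*a)))); overall: (((((y+0)+(0+b))*((b+a)*x))+(((5+a)*(b+x))*((1*y)+(x*a))))*1) -> ((((y+0)+(0+b))*((b+a)*x))+(((5+a)*(b+x))*((1*y)+(x*a))))
Step 3: at LLL: (y+0) -> y; overall: ((((y+0)+(0+b))*((b+a)*x))+(((5+a)*(b+x))*((1*y)+(x*a)))) -> (((y+(0+b))*((b+a)*x))+(((5+a)*(b+x))*((1*y)+(x*a))))
Step 4: at LLR: (0+b) -> b; overall: (((y+(0+b))*((b+a)*x))+(((5+a)*(b+x))*((1*y)+(x*a)))) -> (((y+b)*((b+a)*x))+(((5+a)*(b+x))*((1*y)+(x*a))))
Step 5: at RRL: (1*y) -> y; overall: (((y+b)*((b+a)*x))+(((5+a)*(b+x))*((1*y)+(x*a)))) -> (((y+b)*((b+a)*x))+(((5+a)*(b+x))*(y+(x*a))))
Fixed point: (((y+b)*((b+a)*x))+(((5+a)*(b+x))*(y+(x*a))))

Answer: (((y+b)*((b+a)*x))+(((5+a)*(b+x))*(y+(x*a))))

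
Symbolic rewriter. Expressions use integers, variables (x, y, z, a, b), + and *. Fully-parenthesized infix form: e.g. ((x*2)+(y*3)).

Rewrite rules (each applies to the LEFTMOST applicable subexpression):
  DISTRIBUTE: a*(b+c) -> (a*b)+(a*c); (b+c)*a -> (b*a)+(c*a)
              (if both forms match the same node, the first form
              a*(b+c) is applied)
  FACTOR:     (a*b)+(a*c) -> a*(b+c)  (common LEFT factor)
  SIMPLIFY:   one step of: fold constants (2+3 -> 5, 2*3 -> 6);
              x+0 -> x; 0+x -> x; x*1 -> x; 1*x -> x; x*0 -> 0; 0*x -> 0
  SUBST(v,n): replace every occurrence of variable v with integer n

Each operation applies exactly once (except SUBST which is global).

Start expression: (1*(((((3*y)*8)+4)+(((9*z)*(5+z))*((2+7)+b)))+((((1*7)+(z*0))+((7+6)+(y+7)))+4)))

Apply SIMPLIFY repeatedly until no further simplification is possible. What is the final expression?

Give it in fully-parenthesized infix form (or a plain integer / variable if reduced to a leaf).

Answer: (((((3*y)*8)+4)+(((9*z)*(5+z))*(9+b)))+((7+(13+(y+7)))+4))

Derivation:
Start: (1*(((((3*y)*8)+4)+(((9*z)*(5+z))*((2+7)+b)))+((((1*7)+(z*0))+((7+6)+(y+7)))+4)))
Step 1: at root: (1*(((((3*y)*8)+4)+(((9*z)*(5+z))*((2+7)+b)))+((((1*7)+(z*0))+((7+6)+(y+7)))+4))) -> (((((3*y)*8)+4)+(((9*z)*(5+z))*((2+7)+b)))+((((1*7)+(z*0))+((7+6)+(y+7)))+4)); overall: (1*(((((3*y)*8)+4)+(((9*z)*(5+z))*((2+7)+b)))+((((1*7)+(z*0))+((7+6)+(y+7)))+4))) -> (((((3*y)*8)+4)+(((9*z)*(5+z))*((2+7)+b)))+((((1*7)+(z*0))+((7+6)+(y+7)))+4))
Step 2: at LRRL: (2+7) -> 9; overall: (((((3*y)*8)+4)+(((9*z)*(5+z))*((2+7)+b)))+((((1*7)+(z*0))+((7+6)+(y+7)))+4)) -> (((((3*y)*8)+4)+(((9*z)*(5+z))*(9+b)))+((((1*7)+(z*0))+((7+6)+(y+7)))+4))
Step 3: at RLLL: (1*7) -> 7; overall: (((((3*y)*8)+4)+(((9*z)*(5+z))*(9+b)))+((((1*7)+(z*0))+((7+6)+(y+7)))+4)) -> (((((3*y)*8)+4)+(((9*z)*(5+z))*(9+b)))+(((7+(z*0))+((7+6)+(y+7)))+4))
Step 4: at RLLR: (z*0) -> 0; overall: (((((3*y)*8)+4)+(((9*z)*(5+z))*(9+b)))+(((7+(z*0))+((7+6)+(y+7)))+4)) -> (((((3*y)*8)+4)+(((9*z)*(5+z))*(9+b)))+(((7+0)+((7+6)+(y+7)))+4))
Step 5: at RLL: (7+0) -> 7; overall: (((((3*y)*8)+4)+(((9*z)*(5+z))*(9+b)))+(((7+0)+((7+6)+(y+7)))+4)) -> (((((3*y)*8)+4)+(((9*z)*(5+z))*(9+b)))+((7+((7+6)+(y+7)))+4))
Step 6: at RLRL: (7+6) -> 13; overall: (((((3*y)*8)+4)+(((9*z)*(5+z))*(9+b)))+((7+((7+6)+(y+7)))+4)) -> (((((3*y)*8)+4)+(((9*z)*(5+z))*(9+b)))+((7+(13+(y+7)))+4))
Fixed point: (((((3*y)*8)+4)+(((9*z)*(5+z))*(9+b)))+((7+(13+(y+7)))+4))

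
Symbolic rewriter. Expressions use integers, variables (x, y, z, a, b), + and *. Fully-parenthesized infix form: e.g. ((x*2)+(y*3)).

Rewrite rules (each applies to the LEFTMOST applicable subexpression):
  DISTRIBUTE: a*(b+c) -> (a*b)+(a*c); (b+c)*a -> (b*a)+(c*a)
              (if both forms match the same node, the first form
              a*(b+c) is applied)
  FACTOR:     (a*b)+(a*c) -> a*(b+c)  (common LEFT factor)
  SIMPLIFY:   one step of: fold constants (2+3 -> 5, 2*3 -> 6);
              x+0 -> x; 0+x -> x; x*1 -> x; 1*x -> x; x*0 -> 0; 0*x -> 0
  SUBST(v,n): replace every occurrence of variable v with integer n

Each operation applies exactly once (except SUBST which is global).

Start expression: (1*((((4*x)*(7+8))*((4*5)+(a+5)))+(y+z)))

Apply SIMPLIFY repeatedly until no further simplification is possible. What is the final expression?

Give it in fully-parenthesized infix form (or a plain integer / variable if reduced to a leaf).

Answer: ((((4*x)*15)*(20+(a+5)))+(y+z))

Derivation:
Start: (1*((((4*x)*(7+8))*((4*5)+(a+5)))+(y+z)))
Step 1: at root: (1*((((4*x)*(7+8))*((4*5)+(a+5)))+(y+z))) -> ((((4*x)*(7+8))*((4*5)+(a+5)))+(y+z)); overall: (1*((((4*x)*(7+8))*((4*5)+(a+5)))+(y+z))) -> ((((4*x)*(7+8))*((4*5)+(a+5)))+(y+z))
Step 2: at LLR: (7+8) -> 15; overall: ((((4*x)*(7+8))*((4*5)+(a+5)))+(y+z)) -> ((((4*x)*15)*((4*5)+(a+5)))+(y+z))
Step 3: at LRL: (4*5) -> 20; overall: ((((4*x)*15)*((4*5)+(a+5)))+(y+z)) -> ((((4*x)*15)*(20+(a+5)))+(y+z))
Fixed point: ((((4*x)*15)*(20+(a+5)))+(y+z))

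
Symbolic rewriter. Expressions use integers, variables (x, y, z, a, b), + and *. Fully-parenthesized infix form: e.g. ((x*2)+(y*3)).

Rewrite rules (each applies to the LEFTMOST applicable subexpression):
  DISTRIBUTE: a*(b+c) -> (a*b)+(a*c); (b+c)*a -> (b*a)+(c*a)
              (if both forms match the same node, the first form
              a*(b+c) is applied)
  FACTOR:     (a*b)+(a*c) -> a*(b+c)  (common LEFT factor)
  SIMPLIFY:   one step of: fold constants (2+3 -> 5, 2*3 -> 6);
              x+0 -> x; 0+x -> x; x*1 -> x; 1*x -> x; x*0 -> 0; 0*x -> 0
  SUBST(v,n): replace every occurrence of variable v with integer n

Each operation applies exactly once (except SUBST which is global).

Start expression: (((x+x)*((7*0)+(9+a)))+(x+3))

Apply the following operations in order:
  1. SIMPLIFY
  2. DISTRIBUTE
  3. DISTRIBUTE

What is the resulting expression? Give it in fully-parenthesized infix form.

Start: (((x+x)*((7*0)+(9+a)))+(x+3))
Apply SIMPLIFY at LRL (target: (7*0)): (((x+x)*((7*0)+(9+a)))+(x+3)) -> (((x+x)*(0+(9+a)))+(x+3))
Apply DISTRIBUTE at L (target: ((x+x)*(0+(9+a)))): (((x+x)*(0+(9+a)))+(x+3)) -> ((((x+x)*0)+((x+x)*(9+a)))+(x+3))
Apply DISTRIBUTE at LL (target: ((x+x)*0)): ((((x+x)*0)+((x+x)*(9+a)))+(x+3)) -> ((((x*0)+(x*0))+((x+x)*(9+a)))+(x+3))

Answer: ((((x*0)+(x*0))+((x+x)*(9+a)))+(x+3))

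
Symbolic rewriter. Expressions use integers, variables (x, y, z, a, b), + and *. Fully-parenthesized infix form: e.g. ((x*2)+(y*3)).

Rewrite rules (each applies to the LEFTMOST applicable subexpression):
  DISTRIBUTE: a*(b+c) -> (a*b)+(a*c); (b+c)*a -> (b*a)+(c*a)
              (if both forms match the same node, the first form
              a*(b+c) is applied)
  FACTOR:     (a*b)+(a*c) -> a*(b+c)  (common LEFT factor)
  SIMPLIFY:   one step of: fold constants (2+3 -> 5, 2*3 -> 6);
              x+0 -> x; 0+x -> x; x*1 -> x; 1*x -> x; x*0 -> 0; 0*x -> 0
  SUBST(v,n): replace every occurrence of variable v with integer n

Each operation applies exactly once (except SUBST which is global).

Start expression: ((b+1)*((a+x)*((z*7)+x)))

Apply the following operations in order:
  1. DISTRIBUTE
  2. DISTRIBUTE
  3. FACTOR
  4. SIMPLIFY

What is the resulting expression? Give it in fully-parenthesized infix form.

Answer: ((b*((a+x)*((z*7)+x)))+((a+x)*((z*7)+x)))

Derivation:
Start: ((b+1)*((a+x)*((z*7)+x)))
Apply DISTRIBUTE at root (target: ((b+1)*((a+x)*((z*7)+x)))): ((b+1)*((a+x)*((z*7)+x))) -> ((b*((a+x)*((z*7)+x)))+(1*((a+x)*((z*7)+x))))
Apply DISTRIBUTE at LR (target: ((a+x)*((z*7)+x))): ((b*((a+x)*((z*7)+x)))+(1*((a+x)*((z*7)+x)))) -> ((b*(((a+x)*(z*7))+((a+x)*x)))+(1*((a+x)*((z*7)+x))))
Apply FACTOR at LR (target: (((a+x)*(z*7))+((a+x)*x))): ((b*(((a+x)*(z*7))+((a+x)*x)))+(1*((a+x)*((z*7)+x)))) -> ((b*((a+x)*((z*7)+x)))+(1*((a+x)*((z*7)+x))))
Apply SIMPLIFY at R (target: (1*((a+x)*((z*7)+x)))): ((b*((a+x)*((z*7)+x)))+(1*((a+x)*((z*7)+x)))) -> ((b*((a+x)*((z*7)+x)))+((a+x)*((z*7)+x)))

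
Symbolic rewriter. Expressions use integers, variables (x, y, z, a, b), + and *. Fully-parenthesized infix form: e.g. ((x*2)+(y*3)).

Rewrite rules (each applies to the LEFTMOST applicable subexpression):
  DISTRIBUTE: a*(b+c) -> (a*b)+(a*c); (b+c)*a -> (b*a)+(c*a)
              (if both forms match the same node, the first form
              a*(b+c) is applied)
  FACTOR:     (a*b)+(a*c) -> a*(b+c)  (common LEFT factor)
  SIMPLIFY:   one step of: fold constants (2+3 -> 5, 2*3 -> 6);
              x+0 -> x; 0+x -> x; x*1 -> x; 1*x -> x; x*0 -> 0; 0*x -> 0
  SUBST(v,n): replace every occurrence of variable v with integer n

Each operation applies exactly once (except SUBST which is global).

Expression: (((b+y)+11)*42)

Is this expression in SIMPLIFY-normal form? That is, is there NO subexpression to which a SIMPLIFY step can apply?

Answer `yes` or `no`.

Expression: (((b+y)+11)*42)
Scanning for simplifiable subexpressions (pre-order)...
  at root: (((b+y)+11)*42) (not simplifiable)
  at L: ((b+y)+11) (not simplifiable)
  at LL: (b+y) (not simplifiable)
Result: no simplifiable subexpression found -> normal form.

Answer: yes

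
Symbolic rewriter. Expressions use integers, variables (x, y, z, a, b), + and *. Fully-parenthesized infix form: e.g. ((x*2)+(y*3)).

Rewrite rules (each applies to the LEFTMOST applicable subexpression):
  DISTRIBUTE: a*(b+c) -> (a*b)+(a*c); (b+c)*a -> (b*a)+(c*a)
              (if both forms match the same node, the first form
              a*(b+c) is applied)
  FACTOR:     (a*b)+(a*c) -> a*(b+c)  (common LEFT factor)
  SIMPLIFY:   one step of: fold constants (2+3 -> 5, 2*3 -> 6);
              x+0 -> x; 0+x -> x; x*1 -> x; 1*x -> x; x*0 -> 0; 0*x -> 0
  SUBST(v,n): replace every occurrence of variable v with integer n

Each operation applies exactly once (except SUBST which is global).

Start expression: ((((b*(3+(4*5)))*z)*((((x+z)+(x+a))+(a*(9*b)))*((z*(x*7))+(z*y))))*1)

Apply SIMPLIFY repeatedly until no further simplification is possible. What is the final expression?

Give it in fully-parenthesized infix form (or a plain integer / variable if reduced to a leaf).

Start: ((((b*(3+(4*5)))*z)*((((x+z)+(x+a))+(a*(9*b)))*((z*(x*7))+(z*y))))*1)
Step 1: at root: ((((b*(3+(4*5)))*z)*((((x+z)+(x+a))+(a*(9*b)))*((z*(x*7))+(z*y))))*1) -> (((b*(3+(4*5)))*z)*((((x+z)+(x+a))+(a*(9*b)))*((z*(x*7))+(z*y)))); overall: ((((b*(3+(4*5)))*z)*((((x+z)+(x+a))+(a*(9*b)))*((z*(x*7))+(z*y))))*1) -> (((b*(3+(4*5)))*z)*((((x+z)+(x+a))+(a*(9*b)))*((z*(x*7))+(z*y))))
Step 2: at LLRR: (4*5) -> 20; overall: (((b*(3+(4*5)))*z)*((((x+z)+(x+a))+(a*(9*b)))*((z*(x*7))+(z*y)))) -> (((b*(3+20))*z)*((((x+z)+(x+a))+(a*(9*b)))*((z*(x*7))+(z*y))))
Step 3: at LLR: (3+20) -> 23; overall: (((b*(3+20))*z)*((((x+z)+(x+a))+(a*(9*b)))*((z*(x*7))+(z*y)))) -> (((b*23)*z)*((((x+z)+(x+a))+(a*(9*b)))*((z*(x*7))+(z*y))))
Fixed point: (((b*23)*z)*((((x+z)+(x+a))+(a*(9*b)))*((z*(x*7))+(z*y))))

Answer: (((b*23)*z)*((((x+z)+(x+a))+(a*(9*b)))*((z*(x*7))+(z*y))))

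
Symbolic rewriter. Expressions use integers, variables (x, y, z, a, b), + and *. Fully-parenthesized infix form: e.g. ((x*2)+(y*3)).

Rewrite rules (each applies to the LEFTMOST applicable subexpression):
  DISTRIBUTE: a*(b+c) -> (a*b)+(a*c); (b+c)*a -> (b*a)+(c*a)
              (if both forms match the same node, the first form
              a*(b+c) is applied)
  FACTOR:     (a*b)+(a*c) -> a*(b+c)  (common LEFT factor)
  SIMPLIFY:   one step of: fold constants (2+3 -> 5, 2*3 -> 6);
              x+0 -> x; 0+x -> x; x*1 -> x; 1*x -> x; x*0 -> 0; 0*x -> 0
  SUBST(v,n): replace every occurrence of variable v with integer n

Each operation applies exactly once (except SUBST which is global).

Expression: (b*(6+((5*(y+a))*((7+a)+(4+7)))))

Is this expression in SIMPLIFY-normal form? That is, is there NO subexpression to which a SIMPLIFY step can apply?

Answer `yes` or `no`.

Answer: no

Derivation:
Expression: (b*(6+((5*(y+a))*((7+a)+(4+7)))))
Scanning for simplifiable subexpressions (pre-order)...
  at root: (b*(6+((5*(y+a))*((7+a)+(4+7))))) (not simplifiable)
  at R: (6+((5*(y+a))*((7+a)+(4+7)))) (not simplifiable)
  at RR: ((5*(y+a))*((7+a)+(4+7))) (not simplifiable)
  at RRL: (5*(y+a)) (not simplifiable)
  at RRLR: (y+a) (not simplifiable)
  at RRR: ((7+a)+(4+7)) (not simplifiable)
  at RRRL: (7+a) (not simplifiable)
  at RRRR: (4+7) (SIMPLIFIABLE)
Found simplifiable subexpr at path RRRR: (4+7)
One SIMPLIFY step would give: (b*(6+((5*(y+a))*((7+a)+11))))
-> NOT in normal form.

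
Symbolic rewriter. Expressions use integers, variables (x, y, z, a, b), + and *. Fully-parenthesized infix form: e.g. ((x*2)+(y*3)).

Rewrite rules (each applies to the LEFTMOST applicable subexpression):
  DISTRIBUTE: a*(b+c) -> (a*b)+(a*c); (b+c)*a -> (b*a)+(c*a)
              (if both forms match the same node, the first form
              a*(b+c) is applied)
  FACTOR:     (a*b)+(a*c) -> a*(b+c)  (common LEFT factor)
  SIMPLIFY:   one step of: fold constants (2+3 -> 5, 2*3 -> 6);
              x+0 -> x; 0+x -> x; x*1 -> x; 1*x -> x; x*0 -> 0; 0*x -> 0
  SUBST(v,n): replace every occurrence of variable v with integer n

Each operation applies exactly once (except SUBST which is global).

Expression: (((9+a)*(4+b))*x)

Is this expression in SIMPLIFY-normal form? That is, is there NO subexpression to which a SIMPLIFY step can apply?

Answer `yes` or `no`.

Answer: yes

Derivation:
Expression: (((9+a)*(4+b))*x)
Scanning for simplifiable subexpressions (pre-order)...
  at root: (((9+a)*(4+b))*x) (not simplifiable)
  at L: ((9+a)*(4+b)) (not simplifiable)
  at LL: (9+a) (not simplifiable)
  at LR: (4+b) (not simplifiable)
Result: no simplifiable subexpression found -> normal form.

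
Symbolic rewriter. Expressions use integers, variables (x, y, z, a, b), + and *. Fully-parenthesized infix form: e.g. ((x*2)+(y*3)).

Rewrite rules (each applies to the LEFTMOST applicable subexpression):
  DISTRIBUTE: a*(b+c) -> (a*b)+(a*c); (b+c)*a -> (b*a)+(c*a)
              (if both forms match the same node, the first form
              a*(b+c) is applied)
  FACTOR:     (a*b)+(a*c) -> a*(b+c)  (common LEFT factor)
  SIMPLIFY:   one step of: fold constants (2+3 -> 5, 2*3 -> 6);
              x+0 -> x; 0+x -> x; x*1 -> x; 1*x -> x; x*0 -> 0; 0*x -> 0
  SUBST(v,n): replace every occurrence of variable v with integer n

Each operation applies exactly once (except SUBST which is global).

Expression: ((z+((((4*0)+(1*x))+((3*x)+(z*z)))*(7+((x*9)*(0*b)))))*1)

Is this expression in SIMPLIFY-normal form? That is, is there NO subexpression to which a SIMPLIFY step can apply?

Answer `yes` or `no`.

Answer: no

Derivation:
Expression: ((z+((((4*0)+(1*x))+((3*x)+(z*z)))*(7+((x*9)*(0*b)))))*1)
Scanning for simplifiable subexpressions (pre-order)...
  at root: ((z+((((4*0)+(1*x))+((3*x)+(z*z)))*(7+((x*9)*(0*b)))))*1) (SIMPLIFIABLE)
  at L: (z+((((4*0)+(1*x))+((3*x)+(z*z)))*(7+((x*9)*(0*b))))) (not simplifiable)
  at LR: ((((4*0)+(1*x))+((3*x)+(z*z)))*(7+((x*9)*(0*b)))) (not simplifiable)
  at LRL: (((4*0)+(1*x))+((3*x)+(z*z))) (not simplifiable)
  at LRLL: ((4*0)+(1*x)) (not simplifiable)
  at LRLLL: (4*0) (SIMPLIFIABLE)
  at LRLLR: (1*x) (SIMPLIFIABLE)
  at LRLR: ((3*x)+(z*z)) (not simplifiable)
  at LRLRL: (3*x) (not simplifiable)
  at LRLRR: (z*z) (not simplifiable)
  at LRR: (7+((x*9)*(0*b))) (not simplifiable)
  at LRRR: ((x*9)*(0*b)) (not simplifiable)
  at LRRRL: (x*9) (not simplifiable)
  at LRRRR: (0*b) (SIMPLIFIABLE)
Found simplifiable subexpr at path root: ((z+((((4*0)+(1*x))+((3*x)+(z*z)))*(7+((x*9)*(0*b)))))*1)
One SIMPLIFY step would give: (z+((((4*0)+(1*x))+((3*x)+(z*z)))*(7+((x*9)*(0*b)))))
-> NOT in normal form.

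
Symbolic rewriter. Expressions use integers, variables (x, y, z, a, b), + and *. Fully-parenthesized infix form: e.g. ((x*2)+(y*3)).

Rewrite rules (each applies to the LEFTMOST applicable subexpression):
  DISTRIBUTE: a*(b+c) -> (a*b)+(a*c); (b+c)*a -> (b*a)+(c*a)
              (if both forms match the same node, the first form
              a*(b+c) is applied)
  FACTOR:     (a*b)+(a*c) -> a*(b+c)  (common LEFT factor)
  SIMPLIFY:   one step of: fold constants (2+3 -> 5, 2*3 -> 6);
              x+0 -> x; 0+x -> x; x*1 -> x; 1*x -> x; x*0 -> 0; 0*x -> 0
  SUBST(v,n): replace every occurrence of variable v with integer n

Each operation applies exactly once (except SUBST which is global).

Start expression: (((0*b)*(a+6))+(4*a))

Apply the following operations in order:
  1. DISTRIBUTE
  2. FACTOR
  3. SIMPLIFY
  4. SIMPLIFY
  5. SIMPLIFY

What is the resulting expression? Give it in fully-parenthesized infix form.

Start: (((0*b)*(a+6))+(4*a))
Apply DISTRIBUTE at L (target: ((0*b)*(a+6))): (((0*b)*(a+6))+(4*a)) -> ((((0*b)*a)+((0*b)*6))+(4*a))
Apply FACTOR at L (target: (((0*b)*a)+((0*b)*6))): ((((0*b)*a)+((0*b)*6))+(4*a)) -> (((0*b)*(a+6))+(4*a))
Apply SIMPLIFY at LL (target: (0*b)): (((0*b)*(a+6))+(4*a)) -> ((0*(a+6))+(4*a))
Apply SIMPLIFY at L (target: (0*(a+6))): ((0*(a+6))+(4*a)) -> (0+(4*a))
Apply SIMPLIFY at root (target: (0+(4*a))): (0+(4*a)) -> (4*a)

Answer: (4*a)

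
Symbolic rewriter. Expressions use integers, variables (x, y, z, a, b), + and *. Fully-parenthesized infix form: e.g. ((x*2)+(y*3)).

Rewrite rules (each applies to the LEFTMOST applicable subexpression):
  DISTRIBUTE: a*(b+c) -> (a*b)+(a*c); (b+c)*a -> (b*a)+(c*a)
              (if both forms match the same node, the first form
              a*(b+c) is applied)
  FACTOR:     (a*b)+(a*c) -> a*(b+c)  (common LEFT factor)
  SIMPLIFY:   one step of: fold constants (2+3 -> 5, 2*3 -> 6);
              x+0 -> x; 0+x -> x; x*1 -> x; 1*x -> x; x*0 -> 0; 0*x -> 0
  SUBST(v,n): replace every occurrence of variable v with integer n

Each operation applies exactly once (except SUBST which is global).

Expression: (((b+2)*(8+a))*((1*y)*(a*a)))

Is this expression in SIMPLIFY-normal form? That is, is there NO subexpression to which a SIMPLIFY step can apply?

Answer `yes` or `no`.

Answer: no

Derivation:
Expression: (((b+2)*(8+a))*((1*y)*(a*a)))
Scanning for simplifiable subexpressions (pre-order)...
  at root: (((b+2)*(8+a))*((1*y)*(a*a))) (not simplifiable)
  at L: ((b+2)*(8+a)) (not simplifiable)
  at LL: (b+2) (not simplifiable)
  at LR: (8+a) (not simplifiable)
  at R: ((1*y)*(a*a)) (not simplifiable)
  at RL: (1*y) (SIMPLIFIABLE)
  at RR: (a*a) (not simplifiable)
Found simplifiable subexpr at path RL: (1*y)
One SIMPLIFY step would give: (((b+2)*(8+a))*(y*(a*a)))
-> NOT in normal form.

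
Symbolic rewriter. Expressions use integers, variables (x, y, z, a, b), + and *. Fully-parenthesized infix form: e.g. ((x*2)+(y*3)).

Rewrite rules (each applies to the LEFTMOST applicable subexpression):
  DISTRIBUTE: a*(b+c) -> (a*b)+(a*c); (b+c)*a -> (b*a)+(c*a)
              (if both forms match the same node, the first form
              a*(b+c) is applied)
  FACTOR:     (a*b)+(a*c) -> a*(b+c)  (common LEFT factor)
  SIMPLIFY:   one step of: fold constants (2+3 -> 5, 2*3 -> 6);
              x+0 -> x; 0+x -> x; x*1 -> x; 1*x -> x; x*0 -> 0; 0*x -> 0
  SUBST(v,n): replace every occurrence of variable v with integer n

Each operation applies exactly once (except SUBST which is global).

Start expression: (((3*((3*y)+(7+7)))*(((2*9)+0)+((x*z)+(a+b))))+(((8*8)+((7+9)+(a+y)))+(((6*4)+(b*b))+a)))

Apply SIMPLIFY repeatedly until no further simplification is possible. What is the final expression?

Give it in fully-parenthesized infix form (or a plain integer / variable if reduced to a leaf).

Answer: (((3*((3*y)+14))*(18+((x*z)+(a+b))))+((64+(16+(a+y)))+((24+(b*b))+a)))

Derivation:
Start: (((3*((3*y)+(7+7)))*(((2*9)+0)+((x*z)+(a+b))))+(((8*8)+((7+9)+(a+y)))+(((6*4)+(b*b))+a)))
Step 1: at LLRR: (7+7) -> 14; overall: (((3*((3*y)+(7+7)))*(((2*9)+0)+((x*z)+(a+b))))+(((8*8)+((7+9)+(a+y)))+(((6*4)+(b*b))+a))) -> (((3*((3*y)+14))*(((2*9)+0)+((x*z)+(a+b))))+(((8*8)+((7+9)+(a+y)))+(((6*4)+(b*b))+a)))
Step 2: at LRL: ((2*9)+0) -> (2*9); overall: (((3*((3*y)+14))*(((2*9)+0)+((x*z)+(a+b))))+(((8*8)+((7+9)+(a+y)))+(((6*4)+(b*b))+a))) -> (((3*((3*y)+14))*((2*9)+((x*z)+(a+b))))+(((8*8)+((7+9)+(a+y)))+(((6*4)+(b*b))+a)))
Step 3: at LRL: (2*9) -> 18; overall: (((3*((3*y)+14))*((2*9)+((x*z)+(a+b))))+(((8*8)+((7+9)+(a+y)))+(((6*4)+(b*b))+a))) -> (((3*((3*y)+14))*(18+((x*z)+(a+b))))+(((8*8)+((7+9)+(a+y)))+(((6*4)+(b*b))+a)))
Step 4: at RLL: (8*8) -> 64; overall: (((3*((3*y)+14))*(18+((x*z)+(a+b))))+(((8*8)+((7+9)+(a+y)))+(((6*4)+(b*b))+a))) -> (((3*((3*y)+14))*(18+((x*z)+(a+b))))+((64+((7+9)+(a+y)))+(((6*4)+(b*b))+a)))
Step 5: at RLRL: (7+9) -> 16; overall: (((3*((3*y)+14))*(18+((x*z)+(a+b))))+((64+((7+9)+(a+y)))+(((6*4)+(b*b))+a))) -> (((3*((3*y)+14))*(18+((x*z)+(a+b))))+((64+(16+(a+y)))+(((6*4)+(b*b))+a)))
Step 6: at RRLL: (6*4) -> 24; overall: (((3*((3*y)+14))*(18+((x*z)+(a+b))))+((64+(16+(a+y)))+(((6*4)+(b*b))+a))) -> (((3*((3*y)+14))*(18+((x*z)+(a+b))))+((64+(16+(a+y)))+((24+(b*b))+a)))
Fixed point: (((3*((3*y)+14))*(18+((x*z)+(a+b))))+((64+(16+(a+y)))+((24+(b*b))+a)))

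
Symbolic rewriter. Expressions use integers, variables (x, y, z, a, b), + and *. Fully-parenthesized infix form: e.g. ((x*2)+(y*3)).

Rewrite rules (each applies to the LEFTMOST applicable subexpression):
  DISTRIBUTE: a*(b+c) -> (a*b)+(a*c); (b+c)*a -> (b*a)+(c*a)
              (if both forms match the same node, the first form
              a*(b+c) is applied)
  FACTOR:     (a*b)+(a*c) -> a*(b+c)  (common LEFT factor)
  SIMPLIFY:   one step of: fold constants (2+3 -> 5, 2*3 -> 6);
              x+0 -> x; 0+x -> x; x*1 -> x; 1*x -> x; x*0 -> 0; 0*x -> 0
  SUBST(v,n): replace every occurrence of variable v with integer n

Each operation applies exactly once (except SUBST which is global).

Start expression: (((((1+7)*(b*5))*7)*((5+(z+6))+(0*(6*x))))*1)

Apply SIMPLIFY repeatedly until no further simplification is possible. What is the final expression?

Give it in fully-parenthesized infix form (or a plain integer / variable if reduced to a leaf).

Answer: (((8*(b*5))*7)*(5+(z+6)))

Derivation:
Start: (((((1+7)*(b*5))*7)*((5+(z+6))+(0*(6*x))))*1)
Step 1: at root: (((((1+7)*(b*5))*7)*((5+(z+6))+(0*(6*x))))*1) -> ((((1+7)*(b*5))*7)*((5+(z+6))+(0*(6*x)))); overall: (((((1+7)*(b*5))*7)*((5+(z+6))+(0*(6*x))))*1) -> ((((1+7)*(b*5))*7)*((5+(z+6))+(0*(6*x))))
Step 2: at LLL: (1+7) -> 8; overall: ((((1+7)*(b*5))*7)*((5+(z+6))+(0*(6*x)))) -> (((8*(b*5))*7)*((5+(z+6))+(0*(6*x))))
Step 3: at RR: (0*(6*x)) -> 0; overall: (((8*(b*5))*7)*((5+(z+6))+(0*(6*x)))) -> (((8*(b*5))*7)*((5+(z+6))+0))
Step 4: at R: ((5+(z+6))+0) -> (5+(z+6)); overall: (((8*(b*5))*7)*((5+(z+6))+0)) -> (((8*(b*5))*7)*(5+(z+6)))
Fixed point: (((8*(b*5))*7)*(5+(z+6)))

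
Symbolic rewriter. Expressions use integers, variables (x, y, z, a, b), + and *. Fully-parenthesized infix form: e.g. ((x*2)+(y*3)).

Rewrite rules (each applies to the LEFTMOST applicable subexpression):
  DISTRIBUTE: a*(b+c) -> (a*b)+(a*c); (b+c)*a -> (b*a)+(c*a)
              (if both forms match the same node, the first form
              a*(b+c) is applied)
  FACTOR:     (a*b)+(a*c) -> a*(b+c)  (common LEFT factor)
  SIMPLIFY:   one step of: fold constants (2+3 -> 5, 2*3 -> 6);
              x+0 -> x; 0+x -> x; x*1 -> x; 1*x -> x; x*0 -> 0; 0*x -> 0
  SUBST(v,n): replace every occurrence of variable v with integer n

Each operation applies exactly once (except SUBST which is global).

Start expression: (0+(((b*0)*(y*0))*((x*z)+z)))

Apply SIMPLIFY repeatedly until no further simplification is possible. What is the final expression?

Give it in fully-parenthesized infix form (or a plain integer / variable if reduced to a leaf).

Answer: 0

Derivation:
Start: (0+(((b*0)*(y*0))*((x*z)+z)))
Step 1: at root: (0+(((b*0)*(y*0))*((x*z)+z))) -> (((b*0)*(y*0))*((x*z)+z)); overall: (0+(((b*0)*(y*0))*((x*z)+z))) -> (((b*0)*(y*0))*((x*z)+z))
Step 2: at LL: (b*0) -> 0; overall: (((b*0)*(y*0))*((x*z)+z)) -> ((0*(y*0))*((x*z)+z))
Step 3: at L: (0*(y*0)) -> 0; overall: ((0*(y*0))*((x*z)+z)) -> (0*((x*z)+z))
Step 4: at root: (0*((x*z)+z)) -> 0; overall: (0*((x*z)+z)) -> 0
Fixed point: 0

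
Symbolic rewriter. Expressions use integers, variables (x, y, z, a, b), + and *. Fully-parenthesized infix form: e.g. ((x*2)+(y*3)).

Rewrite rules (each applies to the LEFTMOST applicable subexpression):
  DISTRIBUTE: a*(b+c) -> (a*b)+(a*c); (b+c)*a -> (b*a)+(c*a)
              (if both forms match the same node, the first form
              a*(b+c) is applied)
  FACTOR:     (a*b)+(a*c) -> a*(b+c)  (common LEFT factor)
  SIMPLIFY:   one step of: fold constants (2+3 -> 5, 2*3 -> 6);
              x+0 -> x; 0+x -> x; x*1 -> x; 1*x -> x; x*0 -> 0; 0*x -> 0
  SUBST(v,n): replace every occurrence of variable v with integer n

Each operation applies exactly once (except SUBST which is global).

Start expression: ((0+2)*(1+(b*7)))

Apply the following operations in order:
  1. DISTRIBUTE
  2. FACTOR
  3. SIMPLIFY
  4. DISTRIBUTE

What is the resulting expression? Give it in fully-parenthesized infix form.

Answer: ((2*1)+(2*(b*7)))

Derivation:
Start: ((0+2)*(1+(b*7)))
Apply DISTRIBUTE at root (target: ((0+2)*(1+(b*7)))): ((0+2)*(1+(b*7))) -> (((0+2)*1)+((0+2)*(b*7)))
Apply FACTOR at root (target: (((0+2)*1)+((0+2)*(b*7)))): (((0+2)*1)+((0+2)*(b*7))) -> ((0+2)*(1+(b*7)))
Apply SIMPLIFY at L (target: (0+2)): ((0+2)*(1+(b*7))) -> (2*(1+(b*7)))
Apply DISTRIBUTE at root (target: (2*(1+(b*7)))): (2*(1+(b*7))) -> ((2*1)+(2*(b*7)))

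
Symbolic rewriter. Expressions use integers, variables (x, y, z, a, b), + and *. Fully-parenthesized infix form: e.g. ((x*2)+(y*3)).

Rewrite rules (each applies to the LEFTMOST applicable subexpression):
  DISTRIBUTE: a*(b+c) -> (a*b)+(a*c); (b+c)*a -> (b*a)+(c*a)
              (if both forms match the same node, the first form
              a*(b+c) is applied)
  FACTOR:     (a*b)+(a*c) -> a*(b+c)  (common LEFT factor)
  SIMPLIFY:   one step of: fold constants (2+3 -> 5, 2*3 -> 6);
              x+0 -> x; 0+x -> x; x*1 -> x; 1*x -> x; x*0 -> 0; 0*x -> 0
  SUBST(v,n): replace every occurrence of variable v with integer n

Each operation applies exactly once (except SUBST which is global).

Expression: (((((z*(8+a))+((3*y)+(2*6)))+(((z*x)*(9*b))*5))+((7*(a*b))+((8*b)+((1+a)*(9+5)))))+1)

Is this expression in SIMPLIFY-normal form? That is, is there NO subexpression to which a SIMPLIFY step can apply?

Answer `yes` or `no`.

Expression: (((((z*(8+a))+((3*y)+(2*6)))+(((z*x)*(9*b))*5))+((7*(a*b))+((8*b)+((1+a)*(9+5)))))+1)
Scanning for simplifiable subexpressions (pre-order)...
  at root: (((((z*(8+a))+((3*y)+(2*6)))+(((z*x)*(9*b))*5))+((7*(a*b))+((8*b)+((1+a)*(9+5)))))+1) (not simplifiable)
  at L: ((((z*(8+a))+((3*y)+(2*6)))+(((z*x)*(9*b))*5))+((7*(a*b))+((8*b)+((1+a)*(9+5))))) (not simplifiable)
  at LL: (((z*(8+a))+((3*y)+(2*6)))+(((z*x)*(9*b))*5)) (not simplifiable)
  at LLL: ((z*(8+a))+((3*y)+(2*6))) (not simplifiable)
  at LLLL: (z*(8+a)) (not simplifiable)
  at LLLLR: (8+a) (not simplifiable)
  at LLLR: ((3*y)+(2*6)) (not simplifiable)
  at LLLRL: (3*y) (not simplifiable)
  at LLLRR: (2*6) (SIMPLIFIABLE)
  at LLR: (((z*x)*(9*b))*5) (not simplifiable)
  at LLRL: ((z*x)*(9*b)) (not simplifiable)
  at LLRLL: (z*x) (not simplifiable)
  at LLRLR: (9*b) (not simplifiable)
  at LR: ((7*(a*b))+((8*b)+((1+a)*(9+5)))) (not simplifiable)
  at LRL: (7*(a*b)) (not simplifiable)
  at LRLR: (a*b) (not simplifiable)
  at LRR: ((8*b)+((1+a)*(9+5))) (not simplifiable)
  at LRRL: (8*b) (not simplifiable)
  at LRRR: ((1+a)*(9+5)) (not simplifiable)
  at LRRRL: (1+a) (not simplifiable)
  at LRRRR: (9+5) (SIMPLIFIABLE)
Found simplifiable subexpr at path LLLRR: (2*6)
One SIMPLIFY step would give: (((((z*(8+a))+((3*y)+12))+(((z*x)*(9*b))*5))+((7*(a*b))+((8*b)+((1+a)*(9+5)))))+1)
-> NOT in normal form.

Answer: no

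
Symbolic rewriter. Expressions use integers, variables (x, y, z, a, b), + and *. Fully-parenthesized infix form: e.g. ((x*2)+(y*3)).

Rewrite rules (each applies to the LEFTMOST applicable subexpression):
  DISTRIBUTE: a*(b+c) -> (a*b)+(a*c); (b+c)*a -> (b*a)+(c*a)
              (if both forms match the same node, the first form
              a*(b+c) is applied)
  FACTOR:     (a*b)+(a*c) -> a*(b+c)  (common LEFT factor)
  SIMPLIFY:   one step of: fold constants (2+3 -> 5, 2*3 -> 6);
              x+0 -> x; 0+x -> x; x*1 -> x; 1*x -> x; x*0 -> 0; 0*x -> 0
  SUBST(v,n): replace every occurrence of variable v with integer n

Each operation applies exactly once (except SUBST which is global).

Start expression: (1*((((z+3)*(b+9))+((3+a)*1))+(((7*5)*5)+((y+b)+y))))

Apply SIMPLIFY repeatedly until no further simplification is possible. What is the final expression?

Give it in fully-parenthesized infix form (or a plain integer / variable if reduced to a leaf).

Answer: ((((z+3)*(b+9))+(3+a))+(175+((y+b)+y)))

Derivation:
Start: (1*((((z+3)*(b+9))+((3+a)*1))+(((7*5)*5)+((y+b)+y))))
Step 1: at root: (1*((((z+3)*(b+9))+((3+a)*1))+(((7*5)*5)+((y+b)+y)))) -> ((((z+3)*(b+9))+((3+a)*1))+(((7*5)*5)+((y+b)+y))); overall: (1*((((z+3)*(b+9))+((3+a)*1))+(((7*5)*5)+((y+b)+y)))) -> ((((z+3)*(b+9))+((3+a)*1))+(((7*5)*5)+((y+b)+y)))
Step 2: at LR: ((3+a)*1) -> (3+a); overall: ((((z+3)*(b+9))+((3+a)*1))+(((7*5)*5)+((y+b)+y))) -> ((((z+3)*(b+9))+(3+a))+(((7*5)*5)+((y+b)+y)))
Step 3: at RLL: (7*5) -> 35; overall: ((((z+3)*(b+9))+(3+a))+(((7*5)*5)+((y+b)+y))) -> ((((z+3)*(b+9))+(3+a))+((35*5)+((y+b)+y)))
Step 4: at RL: (35*5) -> 175; overall: ((((z+3)*(b+9))+(3+a))+((35*5)+((y+b)+y))) -> ((((z+3)*(b+9))+(3+a))+(175+((y+b)+y)))
Fixed point: ((((z+3)*(b+9))+(3+a))+(175+((y+b)+y)))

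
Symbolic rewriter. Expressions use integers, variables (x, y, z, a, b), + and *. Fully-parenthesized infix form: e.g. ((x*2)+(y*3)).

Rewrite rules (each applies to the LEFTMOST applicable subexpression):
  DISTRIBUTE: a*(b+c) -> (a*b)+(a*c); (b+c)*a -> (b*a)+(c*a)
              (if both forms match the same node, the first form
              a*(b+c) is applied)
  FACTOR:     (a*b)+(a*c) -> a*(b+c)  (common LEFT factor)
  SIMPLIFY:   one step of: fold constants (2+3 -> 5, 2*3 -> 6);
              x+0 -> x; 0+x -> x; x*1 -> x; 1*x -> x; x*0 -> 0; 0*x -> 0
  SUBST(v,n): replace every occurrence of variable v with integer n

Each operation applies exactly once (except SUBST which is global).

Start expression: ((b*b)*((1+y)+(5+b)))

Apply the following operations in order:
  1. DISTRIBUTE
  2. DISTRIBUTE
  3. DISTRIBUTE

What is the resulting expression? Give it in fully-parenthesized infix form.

Start: ((b*b)*((1+y)+(5+b)))
Apply DISTRIBUTE at root (target: ((b*b)*((1+y)+(5+b)))): ((b*b)*((1+y)+(5+b))) -> (((b*b)*(1+y))+((b*b)*(5+b)))
Apply DISTRIBUTE at L (target: ((b*b)*(1+y))): (((b*b)*(1+y))+((b*b)*(5+b))) -> ((((b*b)*1)+((b*b)*y))+((b*b)*(5+b)))
Apply DISTRIBUTE at R (target: ((b*b)*(5+b))): ((((b*b)*1)+((b*b)*y))+((b*b)*(5+b))) -> ((((b*b)*1)+((b*b)*y))+(((b*b)*5)+((b*b)*b)))

Answer: ((((b*b)*1)+((b*b)*y))+(((b*b)*5)+((b*b)*b)))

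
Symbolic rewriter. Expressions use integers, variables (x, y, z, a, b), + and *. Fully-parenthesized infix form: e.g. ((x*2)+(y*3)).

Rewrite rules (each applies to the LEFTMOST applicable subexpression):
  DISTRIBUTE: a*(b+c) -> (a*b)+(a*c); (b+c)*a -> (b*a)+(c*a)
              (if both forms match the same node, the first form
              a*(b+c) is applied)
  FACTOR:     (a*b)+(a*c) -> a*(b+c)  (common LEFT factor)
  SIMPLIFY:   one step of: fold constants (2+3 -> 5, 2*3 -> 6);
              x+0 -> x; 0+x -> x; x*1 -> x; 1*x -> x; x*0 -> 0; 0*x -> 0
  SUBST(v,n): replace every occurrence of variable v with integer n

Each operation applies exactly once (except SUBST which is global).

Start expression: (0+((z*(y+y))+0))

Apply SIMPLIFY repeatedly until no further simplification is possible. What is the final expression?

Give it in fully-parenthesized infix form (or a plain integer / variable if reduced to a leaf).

Answer: (z*(y+y))

Derivation:
Start: (0+((z*(y+y))+0))
Step 1: at root: (0+((z*(y+y))+0)) -> ((z*(y+y))+0); overall: (0+((z*(y+y))+0)) -> ((z*(y+y))+0)
Step 2: at root: ((z*(y+y))+0) -> (z*(y+y)); overall: ((z*(y+y))+0) -> (z*(y+y))
Fixed point: (z*(y+y))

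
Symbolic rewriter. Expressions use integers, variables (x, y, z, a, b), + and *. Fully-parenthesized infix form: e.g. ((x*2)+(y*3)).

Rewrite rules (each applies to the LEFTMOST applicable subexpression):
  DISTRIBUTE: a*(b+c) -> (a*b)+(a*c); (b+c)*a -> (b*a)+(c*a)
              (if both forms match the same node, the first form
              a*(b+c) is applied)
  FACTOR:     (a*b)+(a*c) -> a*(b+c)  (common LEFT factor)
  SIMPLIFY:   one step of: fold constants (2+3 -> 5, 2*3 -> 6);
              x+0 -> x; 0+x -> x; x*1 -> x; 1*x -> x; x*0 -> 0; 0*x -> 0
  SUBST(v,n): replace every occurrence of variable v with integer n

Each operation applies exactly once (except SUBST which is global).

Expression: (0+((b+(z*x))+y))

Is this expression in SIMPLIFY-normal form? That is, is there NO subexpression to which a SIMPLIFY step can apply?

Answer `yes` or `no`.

Expression: (0+((b+(z*x))+y))
Scanning for simplifiable subexpressions (pre-order)...
  at root: (0+((b+(z*x))+y)) (SIMPLIFIABLE)
  at R: ((b+(z*x))+y) (not simplifiable)
  at RL: (b+(z*x)) (not simplifiable)
  at RLR: (z*x) (not simplifiable)
Found simplifiable subexpr at path root: (0+((b+(z*x))+y))
One SIMPLIFY step would give: ((b+(z*x))+y)
-> NOT in normal form.

Answer: no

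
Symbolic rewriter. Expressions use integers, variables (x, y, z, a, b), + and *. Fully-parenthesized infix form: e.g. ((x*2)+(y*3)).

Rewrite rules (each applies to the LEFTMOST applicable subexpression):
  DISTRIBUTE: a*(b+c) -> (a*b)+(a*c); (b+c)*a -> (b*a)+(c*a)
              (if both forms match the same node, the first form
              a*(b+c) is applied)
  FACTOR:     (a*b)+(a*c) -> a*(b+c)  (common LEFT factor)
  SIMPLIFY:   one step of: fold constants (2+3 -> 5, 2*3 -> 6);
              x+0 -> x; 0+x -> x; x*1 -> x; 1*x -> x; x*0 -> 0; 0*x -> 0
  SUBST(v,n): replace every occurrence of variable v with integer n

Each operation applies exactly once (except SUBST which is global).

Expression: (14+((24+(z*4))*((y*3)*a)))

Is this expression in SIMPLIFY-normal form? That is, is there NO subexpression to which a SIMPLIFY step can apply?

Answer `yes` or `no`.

Answer: yes

Derivation:
Expression: (14+((24+(z*4))*((y*3)*a)))
Scanning for simplifiable subexpressions (pre-order)...
  at root: (14+((24+(z*4))*((y*3)*a))) (not simplifiable)
  at R: ((24+(z*4))*((y*3)*a)) (not simplifiable)
  at RL: (24+(z*4)) (not simplifiable)
  at RLR: (z*4) (not simplifiable)
  at RR: ((y*3)*a) (not simplifiable)
  at RRL: (y*3) (not simplifiable)
Result: no simplifiable subexpression found -> normal form.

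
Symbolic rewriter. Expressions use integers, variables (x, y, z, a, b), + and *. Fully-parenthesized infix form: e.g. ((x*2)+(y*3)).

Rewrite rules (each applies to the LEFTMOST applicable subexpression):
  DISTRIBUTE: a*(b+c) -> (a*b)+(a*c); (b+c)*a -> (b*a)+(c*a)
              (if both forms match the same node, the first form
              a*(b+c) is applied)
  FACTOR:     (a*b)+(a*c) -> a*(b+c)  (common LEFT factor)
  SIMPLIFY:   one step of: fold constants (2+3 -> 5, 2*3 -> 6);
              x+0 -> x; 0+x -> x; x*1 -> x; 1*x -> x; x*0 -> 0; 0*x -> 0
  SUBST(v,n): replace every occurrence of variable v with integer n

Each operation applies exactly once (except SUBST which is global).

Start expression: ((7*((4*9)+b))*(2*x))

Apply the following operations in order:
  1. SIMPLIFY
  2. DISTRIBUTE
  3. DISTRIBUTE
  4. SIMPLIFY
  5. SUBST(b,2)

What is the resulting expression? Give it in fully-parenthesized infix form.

Answer: ((252*(2*x))+((7*2)*(2*x)))

Derivation:
Start: ((7*((4*9)+b))*(2*x))
Apply SIMPLIFY at LRL (target: (4*9)): ((7*((4*9)+b))*(2*x)) -> ((7*(36+b))*(2*x))
Apply DISTRIBUTE at L (target: (7*(36+b))): ((7*(36+b))*(2*x)) -> (((7*36)+(7*b))*(2*x))
Apply DISTRIBUTE at root (target: (((7*36)+(7*b))*(2*x))): (((7*36)+(7*b))*(2*x)) -> (((7*36)*(2*x))+((7*b)*(2*x)))
Apply SIMPLIFY at LL (target: (7*36)): (((7*36)*(2*x))+((7*b)*(2*x))) -> ((252*(2*x))+((7*b)*(2*x)))
Apply SUBST(b,2): ((252*(2*x))+((7*b)*(2*x))) -> ((252*(2*x))+((7*2)*(2*x)))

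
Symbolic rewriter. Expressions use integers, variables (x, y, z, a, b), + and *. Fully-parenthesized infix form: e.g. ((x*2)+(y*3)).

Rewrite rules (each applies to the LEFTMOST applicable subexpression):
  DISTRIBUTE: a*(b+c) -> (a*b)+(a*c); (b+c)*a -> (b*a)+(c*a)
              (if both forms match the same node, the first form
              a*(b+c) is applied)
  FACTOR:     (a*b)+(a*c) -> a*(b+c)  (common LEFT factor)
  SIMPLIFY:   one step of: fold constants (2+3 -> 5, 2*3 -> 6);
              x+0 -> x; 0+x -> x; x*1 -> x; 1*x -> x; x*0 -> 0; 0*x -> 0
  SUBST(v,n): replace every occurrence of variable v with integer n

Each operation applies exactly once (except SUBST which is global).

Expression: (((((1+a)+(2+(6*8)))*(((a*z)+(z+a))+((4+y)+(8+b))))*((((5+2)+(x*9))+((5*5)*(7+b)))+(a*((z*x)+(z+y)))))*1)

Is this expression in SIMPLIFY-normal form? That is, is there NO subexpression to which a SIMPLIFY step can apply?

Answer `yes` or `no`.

Expression: (((((1+a)+(2+(6*8)))*(((a*z)+(z+a))+((4+y)+(8+b))))*((((5+2)+(x*9))+((5*5)*(7+b)))+(a*((z*x)+(z+y)))))*1)
Scanning for simplifiable subexpressions (pre-order)...
  at root: (((((1+a)+(2+(6*8)))*(((a*z)+(z+a))+((4+y)+(8+b))))*((((5+2)+(x*9))+((5*5)*(7+b)))+(a*((z*x)+(z+y)))))*1) (SIMPLIFIABLE)
  at L: ((((1+a)+(2+(6*8)))*(((a*z)+(z+a))+((4+y)+(8+b))))*((((5+2)+(x*9))+((5*5)*(7+b)))+(a*((z*x)+(z+y))))) (not simplifiable)
  at LL: (((1+a)+(2+(6*8)))*(((a*z)+(z+a))+((4+y)+(8+b)))) (not simplifiable)
  at LLL: ((1+a)+(2+(6*8))) (not simplifiable)
  at LLLL: (1+a) (not simplifiable)
  at LLLR: (2+(6*8)) (not simplifiable)
  at LLLRR: (6*8) (SIMPLIFIABLE)
  at LLR: (((a*z)+(z+a))+((4+y)+(8+b))) (not simplifiable)
  at LLRL: ((a*z)+(z+a)) (not simplifiable)
  at LLRLL: (a*z) (not simplifiable)
  at LLRLR: (z+a) (not simplifiable)
  at LLRR: ((4+y)+(8+b)) (not simplifiable)
  at LLRRL: (4+y) (not simplifiable)
  at LLRRR: (8+b) (not simplifiable)
  at LR: ((((5+2)+(x*9))+((5*5)*(7+b)))+(a*((z*x)+(z+y)))) (not simplifiable)
  at LRL: (((5+2)+(x*9))+((5*5)*(7+b))) (not simplifiable)
  at LRLL: ((5+2)+(x*9)) (not simplifiable)
  at LRLLL: (5+2) (SIMPLIFIABLE)
  at LRLLR: (x*9) (not simplifiable)
  at LRLR: ((5*5)*(7+b)) (not simplifiable)
  at LRLRL: (5*5) (SIMPLIFIABLE)
  at LRLRR: (7+b) (not simplifiable)
  at LRR: (a*((z*x)+(z+y))) (not simplifiable)
  at LRRR: ((z*x)+(z+y)) (not simplifiable)
  at LRRRL: (z*x) (not simplifiable)
  at LRRRR: (z+y) (not simplifiable)
Found simplifiable subexpr at path root: (((((1+a)+(2+(6*8)))*(((a*z)+(z+a))+((4+y)+(8+b))))*((((5+2)+(x*9))+((5*5)*(7+b)))+(a*((z*x)+(z+y)))))*1)
One SIMPLIFY step would give: ((((1+a)+(2+(6*8)))*(((a*z)+(z+a))+((4+y)+(8+b))))*((((5+2)+(x*9))+((5*5)*(7+b)))+(a*((z*x)+(z+y)))))
-> NOT in normal form.

Answer: no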